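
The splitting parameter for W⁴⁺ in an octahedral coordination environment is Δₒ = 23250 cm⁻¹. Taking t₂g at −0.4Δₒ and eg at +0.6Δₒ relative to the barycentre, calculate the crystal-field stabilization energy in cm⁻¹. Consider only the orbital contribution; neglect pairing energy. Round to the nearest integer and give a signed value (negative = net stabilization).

-18600

W⁴⁺: group 6, so d-count = 6 − 4 = 2.
The d² electrons fill as t₂g² eg⁰.
CFSE(orbital) = 2×(-0.4Δₒ) + 0×(0.6Δₒ) = -0.8Δₒ; with Δₒ = 23250 cm⁻¹ that is -18600 cm⁻¹.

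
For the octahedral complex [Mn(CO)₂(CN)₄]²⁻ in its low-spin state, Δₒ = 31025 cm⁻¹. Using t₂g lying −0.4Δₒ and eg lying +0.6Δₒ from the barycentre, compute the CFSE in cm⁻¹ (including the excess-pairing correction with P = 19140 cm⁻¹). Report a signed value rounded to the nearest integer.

-23770

Ligand charges: 2×(+0) from CO and 4×(-1) from CN⁻ sum to -4; with overall charge -2, Mn is +2.
Mn is in group 7, so Mn²⁺ is d⁵ (7 − 2 = 5).
The d⁵ electrons fill as t₂g⁵ eg⁰.
Orbital CFSE = 5(-0.4) + 0(0.6) = -2.0Δₒ = -2.0 × 31025 = -62050 cm⁻¹.
High-spin d⁵ would be t₂g³ eg² with 0 pairs; low-spin has 2, so 2 excess pairs cost +2P = +38280 cm⁻¹.
Combining: -62050 + 38280 = -23770 cm⁻¹.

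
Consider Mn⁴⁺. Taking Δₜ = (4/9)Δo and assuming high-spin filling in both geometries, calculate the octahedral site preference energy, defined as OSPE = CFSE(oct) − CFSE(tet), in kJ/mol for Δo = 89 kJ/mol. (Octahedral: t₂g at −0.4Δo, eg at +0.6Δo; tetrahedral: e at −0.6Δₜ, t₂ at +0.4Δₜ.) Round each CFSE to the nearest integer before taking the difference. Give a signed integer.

Mn sits in group 7; removing 4 electrons leaves Mn⁴⁺ with 7 − 4 = 3 d electrons.
Octahedral (high-spin): t2g^3 e_g^0, CFSE = 3(−0.4) + 0(+0.6) = -1.2Δo = -1.2 × 89 = -107 kJ/mol.
Tetrahedral: e^2 t2^1, CFSE = 2(−0.6) + 1(+0.4) = -0.8Δₜ = -0.8 × (4/9) × 89 = -32 kJ/mol.
OSPE = -107 − (-32) = -75 kJ/mol.

-75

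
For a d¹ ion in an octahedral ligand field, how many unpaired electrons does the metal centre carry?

For octahedral d¹ the high- and low-spin configurations coincide.
Configuration: t₂g¹ eg⁰, giving 1 unpaired electron.

1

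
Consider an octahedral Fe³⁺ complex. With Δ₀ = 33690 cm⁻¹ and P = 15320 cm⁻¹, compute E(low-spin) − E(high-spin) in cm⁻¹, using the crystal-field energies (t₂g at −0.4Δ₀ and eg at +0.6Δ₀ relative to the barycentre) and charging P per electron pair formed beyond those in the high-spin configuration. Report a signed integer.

Fe is in group 8, so Fe³⁺ is d⁵ (8 − 3 = 5).
In the high-spin limit (t₂g³ eg²) the orbital term is 0.0Δ₀ = 0 cm⁻¹, with no excess pairing.
Low-spin t₂g⁵ eg⁰ gives -2.0Δ₀ = -67380 cm⁻¹, but forming 2 extra pairs costs 2P = 30640 cm⁻¹, so E(LS) = -67380 + 30640 = -36740 cm⁻¹.
E(LS) − E(HS) = -36740 − (0) = -36740 cm⁻¹.

-36740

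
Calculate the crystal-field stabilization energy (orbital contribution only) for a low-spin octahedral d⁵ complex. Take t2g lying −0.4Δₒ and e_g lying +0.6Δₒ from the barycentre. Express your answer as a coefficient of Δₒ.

-2.0 Δₒ

Configuration: t2g^5 e_g^0.
CFSE = 5(-0.4Δₒ) + 0(0.6Δₒ) = -2.0Δₒ + 0.0Δₒ = -2.0Δₒ.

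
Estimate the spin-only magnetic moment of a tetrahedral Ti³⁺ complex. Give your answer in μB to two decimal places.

Ti is in group 4, so Ti³⁺ is d¹ (4 − 3 = 1).
Tetrahedral fields are weak (Δₜ ≈ 4/9 Δₒ), so electrons fill high-spin.
Configuration: e¹ t₂⁰ → 1 unpaired electron.
μ(spin-only) = √[1(1+2)] = √3 ≈ 1.73 μB.

1.73 μB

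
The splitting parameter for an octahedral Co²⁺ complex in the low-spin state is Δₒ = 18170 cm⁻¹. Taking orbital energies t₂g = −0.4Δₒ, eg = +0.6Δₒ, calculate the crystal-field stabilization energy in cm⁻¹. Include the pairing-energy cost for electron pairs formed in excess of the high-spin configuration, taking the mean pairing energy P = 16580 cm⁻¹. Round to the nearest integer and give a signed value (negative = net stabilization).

Co²⁺: group 9, so d-count = 9 − 2 = 7.
Configuration: t₂g⁶ eg¹.
The orbital stabilization is -1.8Δₒ = -1.8 × 18170 = -32706 cm⁻¹.
Pairing penalty: 3 pairs vs 2 in the high-spin reference → 1 extra × P = 16580 cm⁻¹.
Net CFSE = -32706 + 16580 = -16126 cm⁻¹.

-16126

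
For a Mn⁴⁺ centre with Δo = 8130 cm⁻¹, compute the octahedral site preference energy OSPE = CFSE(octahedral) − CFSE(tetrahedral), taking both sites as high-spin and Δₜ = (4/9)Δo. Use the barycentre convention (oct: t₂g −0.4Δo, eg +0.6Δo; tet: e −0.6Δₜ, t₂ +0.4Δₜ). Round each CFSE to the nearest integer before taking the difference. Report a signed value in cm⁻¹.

-6865

Mn⁴⁺: group 7, so d-count = 7 − 4 = 3.
Octahedral high-spin t₂g³ eg⁰: CFSE = -1.2 × 8130 = -9756 cm⁻¹.
Tetrahedral e² t₂¹ gives -0.8Δₜ = -0.8 × (4/9) × 8130 = -2891 cm⁻¹.
OSPE = CFSE(oct) − CFSE(tet) = -9756 − (-2891) = -6865 cm⁻¹.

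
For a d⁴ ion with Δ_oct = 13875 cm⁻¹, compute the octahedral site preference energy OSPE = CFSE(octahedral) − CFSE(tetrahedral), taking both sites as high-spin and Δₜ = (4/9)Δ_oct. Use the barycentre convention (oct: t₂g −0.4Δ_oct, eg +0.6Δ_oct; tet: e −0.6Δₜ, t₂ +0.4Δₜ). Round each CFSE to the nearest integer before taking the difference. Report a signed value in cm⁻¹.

-5858

Octahedral high-spin t₂g³ eg¹: CFSE = -0.6 × 13875 = -8325 cm⁻¹.
In a tetrahedral site the filling is e² t₂²: CFSE(tet) = -0.4Δₜ = -0.4 × (4/9)(13875) = -2467 cm⁻¹.
OSPE = CFSE(oct) − CFSE(tet) = -8325 − (-2467) = -5858 cm⁻¹.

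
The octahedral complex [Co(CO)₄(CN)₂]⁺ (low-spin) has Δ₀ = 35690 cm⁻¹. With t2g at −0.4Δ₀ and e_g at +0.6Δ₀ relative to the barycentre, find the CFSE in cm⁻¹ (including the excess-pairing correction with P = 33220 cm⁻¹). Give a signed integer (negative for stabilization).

Ligand charges: 4×(+0) from CO and 2×(-1) from CN⁻ sum to -2; with overall charge +1, Co is +3.
Co is in group 9, so Co³⁺ is d⁶ (9 − 3 = 6).
Electron filling gives t2g^6 e_g^0.
CFSE(orbital) = 6×(-0.4Δ₀) + 0×(0.6Δ₀) = -2.4Δ₀; with Δ₀ = 35690 cm⁻¹ that is -85656 cm⁻¹.
Relative to high-spin t2g^4 e_g^2 (1 paired), the low-spin configuration has 2 additional pairs, contributing +2 × 33220 = +66440 cm⁻¹.
Combining: -85656 + 66440 = -19216 cm⁻¹.

-19216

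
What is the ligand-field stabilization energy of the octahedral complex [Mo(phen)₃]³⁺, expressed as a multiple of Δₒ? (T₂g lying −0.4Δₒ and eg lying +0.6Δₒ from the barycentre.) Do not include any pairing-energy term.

phen is neutral, so the +3 overall charge sits on Mo: oxidation state +3.
Group 6 minus oxidation state +3 gives a d³ configuration for Mo³⁺.
For octahedral d³ the high- and low-spin configurations coincide.
Configuration: t₂g³ eg⁰.
CFSE = 3(-0.4Δₒ) + 0(0.6Δₒ) = -1.2Δₒ + 0.0Δₒ = -1.2Δₒ.

-1.2 Δₒ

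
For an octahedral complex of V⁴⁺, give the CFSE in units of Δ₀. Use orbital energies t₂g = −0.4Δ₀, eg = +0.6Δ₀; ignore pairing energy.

-0.4 Δ₀

V⁴⁺: group 5, so d-count = 5 − 4 = 1.
For octahedral d¹ the high- and low-spin configurations coincide.
Configuration: t₂g¹ eg⁰.
CFSE = 1(-0.4Δ₀) + 0(0.6Δ₀) = -0.4Δ₀ + 0.0Δ₀ = -0.4Δ₀.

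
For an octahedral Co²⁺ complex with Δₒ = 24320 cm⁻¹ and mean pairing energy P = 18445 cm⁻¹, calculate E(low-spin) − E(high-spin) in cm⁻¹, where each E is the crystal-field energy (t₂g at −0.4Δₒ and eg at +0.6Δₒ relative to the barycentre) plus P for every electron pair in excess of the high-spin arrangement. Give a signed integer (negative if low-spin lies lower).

-5875

Group 9 minus oxidation state +2 gives a d⁷ configuration for Co²⁺.
High-spin d⁷ fills as t₂g⁵ eg² with CFSE 5(−0.4) + 2(+0.6) = -0.8Δₒ = -19456 cm⁻¹.
For low-spin the configuration is t₂g⁶ eg¹: orbital energy -1.8 × 24320 = -43776 cm⁻¹, and 1 additional pair relative to high-spin adds 18445 cm⁻¹, giving -25331 cm⁻¹.
Thus E(LS) − E(HS) = -5875 cm⁻¹.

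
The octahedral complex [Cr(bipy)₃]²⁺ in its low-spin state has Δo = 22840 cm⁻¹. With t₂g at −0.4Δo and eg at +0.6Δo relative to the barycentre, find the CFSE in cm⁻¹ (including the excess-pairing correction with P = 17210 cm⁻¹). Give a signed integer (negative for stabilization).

bipy is neutral, so the +2 overall charge sits on Cr: oxidation state +2.
Cr sits in group 6; removing 2 electrons leaves Cr²⁺ with 6 − 2 = 4 d electrons.
Configuration: t₂g⁴ eg⁰.
Orbital CFSE = 4(-0.4) + 0(0.6) = -1.6Δo = -1.6 × 22840 = -36544 cm⁻¹.
Relative to high-spin t₂g³ eg¹ (0 paired), the low-spin configuration has 1 additional pair, contributing +1 × 17210 = +17210 cm⁻¹.
Overall CFSE = -36544 + 17210 = -19334 cm⁻¹.

-19334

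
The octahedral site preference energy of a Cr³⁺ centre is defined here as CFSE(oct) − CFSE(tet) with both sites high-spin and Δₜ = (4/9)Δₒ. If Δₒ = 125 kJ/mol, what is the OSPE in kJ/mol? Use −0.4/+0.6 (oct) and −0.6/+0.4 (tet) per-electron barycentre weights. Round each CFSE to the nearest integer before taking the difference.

Cr sits in group 6; removing 3 electrons leaves Cr³⁺ with 6 − 3 = 3 d electrons.
In an octahedral site d³ (HS) is t₂g³ eg⁰, giving CFSE(oct) = -1.2Δₒ = -150 kJ/mol.
Tetrahedral e² t₂¹ gives -0.8Δₜ = -0.8 × (4/9) × 125 = -44 kJ/mol.
OSPE = CFSE(oct) − CFSE(tet) = -150 − (-44) = -106 kJ/mol.

-106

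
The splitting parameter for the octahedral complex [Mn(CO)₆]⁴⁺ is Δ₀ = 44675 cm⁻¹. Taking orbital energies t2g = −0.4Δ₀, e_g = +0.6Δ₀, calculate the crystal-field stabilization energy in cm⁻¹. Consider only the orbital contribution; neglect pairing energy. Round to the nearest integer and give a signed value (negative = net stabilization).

-53610

CO is neutral, so the +4 overall charge sits on Mn: oxidation state +4.
Mn is in group 7, so Mn⁴⁺ is d³ (7 − 4 = 3).
Configuration: t2g^3 e_g^0.
The orbital stabilization is -1.2Δ₀ = -1.2 × 44675 = -53610 cm⁻¹.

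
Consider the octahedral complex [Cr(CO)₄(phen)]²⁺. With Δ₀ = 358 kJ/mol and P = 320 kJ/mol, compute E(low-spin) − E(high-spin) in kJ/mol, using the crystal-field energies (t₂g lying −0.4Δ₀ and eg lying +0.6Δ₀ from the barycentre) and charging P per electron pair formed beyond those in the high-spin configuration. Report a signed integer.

-38

Ligand charges: 4×(+0) from CO and 1×(+0) from phen sum to +0; with overall charge +2, Cr is +2.
Cr is in group 6, so Cr²⁺ is d⁴ (6 − 2 = 4).
In the high-spin limit (t₂g³ eg¹) the orbital term is -0.6Δ₀ = -215 kJ/mol, with no excess pairing.
Low-spin t₂g⁴ eg⁰ gives -1.6Δ₀ = -573 kJ/mol, but forming 1 extra pair costs 1P = 320 kJ/mol, so E(LS) = -573 + 320 = -253 kJ/mol.
E(LS) − E(HS) = -253 − (-215) = -38 kJ/mol.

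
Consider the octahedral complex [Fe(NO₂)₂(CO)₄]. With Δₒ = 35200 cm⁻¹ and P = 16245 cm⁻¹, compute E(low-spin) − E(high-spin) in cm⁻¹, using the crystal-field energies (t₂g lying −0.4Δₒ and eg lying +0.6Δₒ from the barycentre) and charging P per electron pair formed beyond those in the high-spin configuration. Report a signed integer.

-37910

Ligand charges: 2×(-1) from NO₂⁻ and 4×(+0) from CO sum to -2; with overall charge +0, Fe is +2.
Fe is in group 8, so Fe²⁺ is d⁶ (8 − 2 = 6).
In the high-spin limit (t₂g⁴ eg²) the orbital term is -0.4Δₒ = -14080 cm⁻¹, with no excess pairing.
Low-spin t₂g⁶ eg⁰ gives -2.4Δₒ = -84480 cm⁻¹, but forming 2 extra pairs costs 2P = 32490 cm⁻¹, so E(LS) = -84480 + 32490 = -51990 cm⁻¹.
E(LS) − E(HS) = -51990 − (-14080) = -37910 cm⁻¹.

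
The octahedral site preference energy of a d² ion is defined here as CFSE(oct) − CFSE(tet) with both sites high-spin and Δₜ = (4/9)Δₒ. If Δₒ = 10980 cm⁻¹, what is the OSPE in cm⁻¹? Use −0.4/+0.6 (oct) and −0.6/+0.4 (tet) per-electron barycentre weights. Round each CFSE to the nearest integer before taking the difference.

-2928

Octahedral high-spin t₂g² eg⁰: CFSE = -0.8 × 10980 = -8784 cm⁻¹.
Tetrahedral e² t₂⁰ gives -1.2Δₜ = -1.2 × (4/9) × 10980 = -5856 cm⁻¹.
OSPE = -8784 − (-5856) = -2928 cm⁻¹.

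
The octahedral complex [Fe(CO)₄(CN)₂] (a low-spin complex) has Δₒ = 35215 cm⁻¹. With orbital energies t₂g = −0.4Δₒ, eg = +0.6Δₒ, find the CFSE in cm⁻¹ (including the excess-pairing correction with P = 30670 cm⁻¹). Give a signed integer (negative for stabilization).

-23176

Ligand charges: 4×(+0) from CO and 2×(-1) from CN⁻ sum to -2; with overall charge +0, Fe is +2.
Group 8 minus oxidation state +2 gives a d⁶ configuration for Fe²⁺.
Electron filling gives t₂g⁶ eg⁰.
The orbital stabilization is -2.4Δₒ = -2.4 × 35215 = -84516 cm⁻¹.
High-spin d⁶ would be t₂g⁴ eg² with 1 pair; low-spin has 3, so 2 excess pairs cost +2P = +61340 cm⁻¹.
Net CFSE = -84516 + 61340 = -23176 cm⁻¹.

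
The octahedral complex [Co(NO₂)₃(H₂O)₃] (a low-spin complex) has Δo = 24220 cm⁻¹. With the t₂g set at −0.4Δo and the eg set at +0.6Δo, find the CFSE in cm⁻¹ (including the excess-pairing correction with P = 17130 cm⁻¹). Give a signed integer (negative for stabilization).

Ligand charges: 3×(-1) from NO₂⁻ and 3×(+0) from H₂O sum to -3; with overall charge +0, Co is +3.
Co sits in group 9; removing 3 electrons leaves Co³⁺ with 9 − 3 = 6 d electrons.
Electron filling gives t₂g⁶ eg⁰.
CFSE(orbital) = 6×(-0.4Δo) + 0×(0.6Δo) = -2.4Δo; with Δo = 24220 cm⁻¹ that is -58128 cm⁻¹.
High-spin d⁶ would be t₂g⁴ eg² with 1 pair; low-spin has 3, so 2 excess pairs cost +2P = +34260 cm⁻¹.
Net CFSE = -58128 + 34260 = -23868 cm⁻¹.

-23868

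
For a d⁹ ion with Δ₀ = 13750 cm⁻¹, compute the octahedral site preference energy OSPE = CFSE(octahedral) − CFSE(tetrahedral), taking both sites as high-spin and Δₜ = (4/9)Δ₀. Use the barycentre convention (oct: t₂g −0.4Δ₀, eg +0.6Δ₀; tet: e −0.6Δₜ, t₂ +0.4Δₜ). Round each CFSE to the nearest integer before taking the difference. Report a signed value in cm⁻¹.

-5806

Octahedral (high-spin): t2g^6 e_g^3, CFSE = 6(−0.4) + 3(+0.6) = -0.6Δ₀ = -0.6 × 13750 = -8250 cm⁻¹.
Tetrahedral e^4 t2^5 gives -0.4Δₜ = -0.4 × (4/9) × 13750 = -2444 cm⁻¹.
OSPE = CFSE(oct) − CFSE(tet) = -8250 − (-2444) = -5806 cm⁻¹.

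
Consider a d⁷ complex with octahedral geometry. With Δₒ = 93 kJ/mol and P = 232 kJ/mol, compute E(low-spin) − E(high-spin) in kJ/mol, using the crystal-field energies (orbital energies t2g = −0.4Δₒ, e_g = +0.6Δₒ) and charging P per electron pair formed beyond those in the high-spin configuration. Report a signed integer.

139

High-spin d⁷ fills as t2g^5 e_g^2 with CFSE 5(−0.4) + 2(+0.6) = -0.8Δₒ = -74 kJ/mol.
Low-spin t2g^6 e_g^1 gives -1.8Δₒ = -167 kJ/mol, but forming 1 extra pair costs 1P = 232 kJ/mol, so E(LS) = -167 + 232 = 65 kJ/mol.
Thus E(LS) − E(HS) = 139 kJ/mol.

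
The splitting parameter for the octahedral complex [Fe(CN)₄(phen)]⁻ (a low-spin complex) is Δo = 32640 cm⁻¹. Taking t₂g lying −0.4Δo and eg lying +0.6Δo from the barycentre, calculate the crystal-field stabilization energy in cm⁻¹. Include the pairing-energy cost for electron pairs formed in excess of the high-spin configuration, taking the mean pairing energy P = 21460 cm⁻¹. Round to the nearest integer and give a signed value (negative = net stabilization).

Ligand charges: 4×(-1) from CN⁻ and 1×(+0) from phen sum to -4; with overall charge -1, Fe is +3.
Fe sits in group 8; removing 3 electrons leaves Fe³⁺ with 8 − 3 = 5 d electrons.
Configuration: t₂g⁵ eg⁰.
The orbital stabilization is -2.0Δo = -2.0 × 32640 = -65280 cm⁻¹.
Relative to high-spin t₂g³ eg² (0 paired), the low-spin configuration has 2 additional pairs, contributing +2 × 21460 = +42920 cm⁻¹.
Overall CFSE = -65280 + 42920 = -22360 cm⁻¹.

-22360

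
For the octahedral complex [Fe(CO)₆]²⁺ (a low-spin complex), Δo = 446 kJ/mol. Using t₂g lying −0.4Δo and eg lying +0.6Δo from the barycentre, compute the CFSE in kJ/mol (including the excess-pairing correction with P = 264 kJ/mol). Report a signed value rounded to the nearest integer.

CO is neutral, so the +2 overall charge sits on Fe: oxidation state +2.
Fe is in group 8, so Fe²⁺ is d⁶ (8 − 2 = 6).
Configuration: t₂g⁶ eg⁰.
The orbital stabilization is -2.4Δo = -2.4 × 446 = -1070 kJ/mol.
Relative to high-spin t₂g⁴ eg² (1 paired), the low-spin configuration has 2 additional pairs, contributing +2 × 264 = +528 kJ/mol.
Net CFSE = -1070 + 528 = -542 kJ/mol.

-542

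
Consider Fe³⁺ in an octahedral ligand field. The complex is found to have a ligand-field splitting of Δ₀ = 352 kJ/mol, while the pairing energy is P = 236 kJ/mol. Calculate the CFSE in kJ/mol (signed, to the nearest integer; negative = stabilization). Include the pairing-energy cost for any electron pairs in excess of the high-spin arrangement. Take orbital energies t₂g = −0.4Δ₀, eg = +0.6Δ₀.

Fe³⁺: group 8, so d-count = 8 − 3 = 5.
With Δ₀ > P the complex is low-spin.
Filling d⁵ accordingly: t₂g⁵ eg⁰.
Orbital CFSE = -2.0Δ₀ = -2.0 × 352 = -704 kJ/mol.
Excess pairs vs high-spin: 2 − 0 = 2; pairing cost = +472 kJ/mol.
Net CFSE = -704 + 472 = -232 kJ/mol.

-232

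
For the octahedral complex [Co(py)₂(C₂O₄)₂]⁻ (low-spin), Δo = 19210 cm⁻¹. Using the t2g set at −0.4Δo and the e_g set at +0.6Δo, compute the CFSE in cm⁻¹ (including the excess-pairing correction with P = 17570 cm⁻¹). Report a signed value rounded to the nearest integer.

Ligand charges: 2×(+0) from py and 2×(-2) from C₂O₄²⁻ sum to -4; with overall charge -1, Co is +3.
Group 9 minus oxidation state +3 gives a d⁶ configuration for Co³⁺.
Electron filling gives t2g^6 e_g^0.
Orbital CFSE = 6(-0.4) + 0(0.6) = -2.4Δo = -2.4 × 19210 = -46104 cm⁻¹.
Pairing penalty: 3 pairs vs 1 in the high-spin reference → 2 extra × P = 35140 cm⁻¹.
Overall CFSE = -46104 + 35140 = -10964 cm⁻¹.

-10964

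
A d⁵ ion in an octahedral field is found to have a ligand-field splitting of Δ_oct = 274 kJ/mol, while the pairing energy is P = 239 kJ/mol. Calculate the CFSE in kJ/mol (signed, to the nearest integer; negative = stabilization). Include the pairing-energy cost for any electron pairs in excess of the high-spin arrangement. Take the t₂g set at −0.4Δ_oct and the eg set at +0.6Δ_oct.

With Δ_oct > P the complex is low-spin.
That gives t₂g⁵ eg⁰.
Orbital CFSE = -2.0Δ_oct = -2.0 × 274 = -548 kJ/mol.
Excess pairs vs high-spin: 2 − 0 = 2; pairing cost = +478 kJ/mol.
Net CFSE = -548 + 478 = -70 kJ/mol.

-70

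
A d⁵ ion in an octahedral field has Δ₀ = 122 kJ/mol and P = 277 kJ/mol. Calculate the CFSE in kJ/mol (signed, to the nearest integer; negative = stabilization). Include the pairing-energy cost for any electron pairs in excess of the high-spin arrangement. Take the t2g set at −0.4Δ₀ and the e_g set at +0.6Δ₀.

Δ₀ < P, so pairing is avoided: the ground state is high-spin.
That gives t2g^3 e_g^2.
Orbital CFSE = 0.0Δ₀ = 0.0 × 122 = 0 kJ/mol.
High-spin has no excess pairs, so no pairing correction applies.

0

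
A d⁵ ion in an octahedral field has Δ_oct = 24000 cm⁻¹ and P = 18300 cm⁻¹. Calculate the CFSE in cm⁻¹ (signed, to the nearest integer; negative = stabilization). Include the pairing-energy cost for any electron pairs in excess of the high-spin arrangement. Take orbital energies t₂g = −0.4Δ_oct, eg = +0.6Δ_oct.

-11400

Here Δ_oct > P (24000 > 18300), so the low-spin state is favoured.
That gives t₂g⁵ eg⁰.
Orbital CFSE = -2.0Δ_oct = -2.0 × 24000 = -48000 cm⁻¹.
Excess pairs vs high-spin: 2 − 0 = 2; pairing cost = +36600 cm⁻¹.
Net CFSE = -48000 + 36600 = -11400 cm⁻¹.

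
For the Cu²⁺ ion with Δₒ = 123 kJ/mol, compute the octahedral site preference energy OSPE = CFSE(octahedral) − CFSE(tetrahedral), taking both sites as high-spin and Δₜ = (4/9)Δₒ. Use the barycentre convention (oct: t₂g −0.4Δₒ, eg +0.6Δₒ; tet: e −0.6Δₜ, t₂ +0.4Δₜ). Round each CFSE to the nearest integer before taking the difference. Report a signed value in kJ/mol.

-52

Group 11 minus oxidation state +2 gives a d⁹ configuration for Cu²⁺.
Octahedral (high-spin): t2g^6 e_g^3, CFSE = 6(−0.4) + 3(+0.6) = -0.6Δₒ = -0.6 × 123 = -74 kJ/mol.
In a tetrahedral site the filling is e^4 t2^5: CFSE(tet) = -0.4Δₜ = -0.4 × (4/9)(123) = -22 kJ/mol.
Subtracting, OSPE = -74 − (-22) = -52 kJ/mol.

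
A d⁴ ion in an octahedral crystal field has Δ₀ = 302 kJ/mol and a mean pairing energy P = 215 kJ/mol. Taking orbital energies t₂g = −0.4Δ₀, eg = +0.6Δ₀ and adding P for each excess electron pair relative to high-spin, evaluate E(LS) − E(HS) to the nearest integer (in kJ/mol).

-87

High-spin d⁴ fills as t₂g³ eg¹ with CFSE 3(−0.4) + 1(+0.6) = -0.6Δ₀ = -181 kJ/mol.
Low-spin: t₂g⁴ eg⁰, orbital CFSE = -1.6Δ₀ = -483 kJ/mol; plus 1 excess pair × P = +215 kJ/mol; total -268 kJ/mol.
E(LS) − E(HS) = -268 − (-181) = -87 kJ/mol.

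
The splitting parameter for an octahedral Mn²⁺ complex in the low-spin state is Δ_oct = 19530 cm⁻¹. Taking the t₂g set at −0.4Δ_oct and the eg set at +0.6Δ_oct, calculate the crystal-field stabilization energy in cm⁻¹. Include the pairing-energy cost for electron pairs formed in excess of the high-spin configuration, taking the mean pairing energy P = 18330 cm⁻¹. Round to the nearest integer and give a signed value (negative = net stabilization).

Mn sits in group 7; removing 2 electrons leaves Mn²⁺ with 7 − 2 = 5 d electrons.
The d⁵ electrons fill as t₂g⁵ eg⁰.
The orbital stabilization is -2.0Δ_oct = -2.0 × 19530 = -39060 cm⁻¹.
Relative to high-spin t₂g³ eg² (0 paired), the low-spin configuration has 2 additional pairs, contributing +2 × 18330 = +36660 cm⁻¹.
Net CFSE = -39060 + 36660 = -2400 cm⁻¹.

-2400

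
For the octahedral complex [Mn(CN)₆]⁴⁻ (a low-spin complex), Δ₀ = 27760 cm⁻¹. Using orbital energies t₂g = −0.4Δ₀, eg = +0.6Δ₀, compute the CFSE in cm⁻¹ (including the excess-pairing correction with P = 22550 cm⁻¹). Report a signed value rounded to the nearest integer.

-10420

Each CN⁻ contributes -1; 6 × (-1) = -6. With overall charge -4, Mn is in the +2 oxidation state.
Group 7 minus oxidation state +2 gives a d⁵ configuration for Mn²⁺.
Electron filling gives t₂g⁵ eg⁰.
The orbital stabilization is -2.0Δ₀ = -2.0 × 27760 = -55520 cm⁻¹.
Pairing penalty: 2 pairs vs 0 in the high-spin reference → 2 extra × P = 45100 cm⁻¹.
Overall CFSE = -55520 + 45100 = -10420 cm⁻¹.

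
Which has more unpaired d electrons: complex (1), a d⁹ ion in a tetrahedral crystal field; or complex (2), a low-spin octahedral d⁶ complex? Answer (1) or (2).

(1)

(1): Tetrahedral splitting is small, so the complex is high-spin; e⁴ t₂⁵ → 1 unpaired.
(2): t₂g⁶ eg⁰ → 0 unpaired.
So (1) has more unpaired electrons.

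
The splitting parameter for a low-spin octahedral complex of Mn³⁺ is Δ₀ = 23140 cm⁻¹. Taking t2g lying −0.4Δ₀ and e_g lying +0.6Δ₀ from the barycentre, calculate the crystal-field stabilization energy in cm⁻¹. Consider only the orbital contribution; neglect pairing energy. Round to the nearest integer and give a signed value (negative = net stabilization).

Group 7 minus oxidation state +3 gives a d⁴ configuration for Mn³⁺.
The d⁴ electrons fill as t2g^4 e_g^0.
CFSE(orbital) = 4×(-0.4Δ₀) + 0×(0.6Δ₀) = -1.6Δ₀; with Δ₀ = 23140 cm⁻¹ that is -37024 cm⁻¹.

-37024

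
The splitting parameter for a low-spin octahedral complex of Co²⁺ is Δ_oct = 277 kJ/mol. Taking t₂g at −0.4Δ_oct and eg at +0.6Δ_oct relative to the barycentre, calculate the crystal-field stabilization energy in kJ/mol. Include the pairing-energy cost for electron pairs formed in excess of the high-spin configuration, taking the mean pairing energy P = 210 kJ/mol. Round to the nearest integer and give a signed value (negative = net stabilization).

-289

Co is in group 9, so Co²⁺ is d⁷ (9 − 2 = 7).
The d⁷ electrons fill as t₂g⁶ eg¹.
Orbital CFSE = 6(-0.4) + 1(0.6) = -1.8Δ_oct = -1.8 × 277 = -499 kJ/mol.
High-spin d⁷ would be t₂g⁵ eg² with 2 pairs; low-spin has 3, so 1 excess pair costs +1P = +210 kJ/mol.
Combining: -499 + 210 = -289 kJ/mol.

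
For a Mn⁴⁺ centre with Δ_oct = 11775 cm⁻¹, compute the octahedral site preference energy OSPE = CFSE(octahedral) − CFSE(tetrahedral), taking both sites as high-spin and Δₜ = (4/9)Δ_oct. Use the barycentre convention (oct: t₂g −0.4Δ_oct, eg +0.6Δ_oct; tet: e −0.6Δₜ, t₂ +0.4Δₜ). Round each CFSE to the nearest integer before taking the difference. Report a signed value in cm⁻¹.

-9943

Mn is in group 7, so Mn⁴⁺ is d³ (7 − 4 = 3).
In an octahedral site d³ (HS) is t₂g³ eg⁰, giving CFSE(oct) = -1.2Δ_oct = -14130 cm⁻¹.
Tetrahedral: e² t₂¹, CFSE = 2(−0.6) + 1(+0.4) = -0.8Δₜ = -0.8 × (4/9) × 11775 = -4187 cm⁻¹.
OSPE = CFSE(oct) − CFSE(tet) = -14130 − (-4187) = -9943 cm⁻¹.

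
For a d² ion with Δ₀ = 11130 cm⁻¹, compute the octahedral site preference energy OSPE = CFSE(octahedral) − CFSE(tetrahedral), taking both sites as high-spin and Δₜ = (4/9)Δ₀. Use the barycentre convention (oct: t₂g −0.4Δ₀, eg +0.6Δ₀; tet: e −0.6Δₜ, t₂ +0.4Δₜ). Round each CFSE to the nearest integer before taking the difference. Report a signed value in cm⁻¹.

-2968

In an octahedral site d² (HS) is t2g^2 e_g^0, giving CFSE(oct) = -0.8Δ₀ = -8904 cm⁻¹.
Tetrahedral: e^2 t2^0, CFSE = 2(−0.6) + 0(+0.4) = -1.2Δₜ = -1.2 × (4/9) × 11130 = -5936 cm⁻¹.
OSPE = -8904 − (-5936) = -2968 cm⁻¹.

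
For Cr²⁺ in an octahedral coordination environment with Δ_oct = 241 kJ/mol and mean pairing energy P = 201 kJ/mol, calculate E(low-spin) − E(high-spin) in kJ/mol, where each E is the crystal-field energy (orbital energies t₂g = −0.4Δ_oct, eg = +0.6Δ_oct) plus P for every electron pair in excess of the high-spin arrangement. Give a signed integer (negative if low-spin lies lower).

Cr²⁺: group 6, so d-count = 6 − 2 = 4.
In the high-spin limit (t₂g³ eg¹) the orbital term is -0.6Δ_oct = -145 kJ/mol, with no excess pairing.
Low-spin: t₂g⁴ eg⁰, orbital CFSE = -1.6Δ_oct = -386 kJ/mol; plus 1 excess pair × P = +201 kJ/mol; total -185 kJ/mol.
E(LS) − E(HS) = -185 − (-145) = -40 kJ/mol.

-40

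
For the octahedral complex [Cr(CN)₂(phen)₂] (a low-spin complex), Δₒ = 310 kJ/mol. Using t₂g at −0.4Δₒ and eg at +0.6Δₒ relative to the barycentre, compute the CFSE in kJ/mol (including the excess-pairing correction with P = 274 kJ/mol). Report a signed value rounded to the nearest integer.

Ligand charges: 2×(-1) from CN⁻ and 2×(+0) from phen sum to -2; with overall charge +0, Cr is +2.
Cr²⁺: group 6, so d-count = 6 − 2 = 4.
Configuration: t₂g⁴ eg⁰.
Orbital CFSE = 4(-0.4) + 0(0.6) = -1.6Δₒ = -1.6 × 310 = -496 kJ/mol.
High-spin d⁴ would be t₂g³ eg¹ with 0 pairs; low-spin has 1, so 1 excess pair costs +1P = +274 kJ/mol.
Overall CFSE = -496 + 274 = -222 kJ/mol.

-222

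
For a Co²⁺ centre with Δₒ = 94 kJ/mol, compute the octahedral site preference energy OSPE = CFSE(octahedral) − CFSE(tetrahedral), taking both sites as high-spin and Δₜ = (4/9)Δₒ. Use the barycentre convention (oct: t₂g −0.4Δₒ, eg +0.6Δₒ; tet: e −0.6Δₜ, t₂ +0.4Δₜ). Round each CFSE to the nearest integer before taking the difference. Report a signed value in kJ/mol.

Co sits in group 9; removing 2 electrons leaves Co²⁺ with 9 − 2 = 7 d electrons.
Octahedral (high-spin): t₂g⁵ eg², CFSE = 5(−0.4) + 2(+0.6) = -0.8Δₒ = -0.8 × 94 = -75 kJ/mol.
Tetrahedral e⁴ t₂³ gives -1.2Δₜ = -1.2 × (4/9) × 94 = -50 kJ/mol.
OSPE = -75 − (-50) = -25 kJ/mol.

-25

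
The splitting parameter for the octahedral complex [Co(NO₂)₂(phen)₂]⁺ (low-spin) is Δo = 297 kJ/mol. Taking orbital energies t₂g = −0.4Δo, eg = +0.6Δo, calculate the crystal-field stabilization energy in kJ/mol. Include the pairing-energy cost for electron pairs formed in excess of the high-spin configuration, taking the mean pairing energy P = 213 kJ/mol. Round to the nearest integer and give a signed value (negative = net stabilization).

-287

Ligand charges: 2×(-1) from NO₂⁻ and 2×(+0) from phen sum to -2; with overall charge +1, Co is +3.
Co sits in group 9; removing 3 electrons leaves Co³⁺ with 9 − 3 = 6 d electrons.
Electron filling gives t₂g⁶ eg⁰.
The orbital stabilization is -2.4Δo = -2.4 × 297 = -713 kJ/mol.
Relative to high-spin t₂g⁴ eg² (1 paired), the low-spin configuration has 2 additional pairs, contributing +2 × 213 = +426 kJ/mol.
Combining: -713 + 426 = -287 kJ/mol.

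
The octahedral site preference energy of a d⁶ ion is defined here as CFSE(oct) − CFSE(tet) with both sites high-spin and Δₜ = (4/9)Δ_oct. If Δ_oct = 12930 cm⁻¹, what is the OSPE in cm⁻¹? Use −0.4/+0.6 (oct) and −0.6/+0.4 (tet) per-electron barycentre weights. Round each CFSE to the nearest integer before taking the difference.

Octahedral high-spin t₂g⁴ eg²: CFSE = -0.4 × 12930 = -5172 cm⁻¹.
Tetrahedral e³ t₂³ gives -0.6Δₜ = -0.6 × (4/9) × 12930 = -3448 cm⁻¹.
Subtracting, OSPE = -5172 − (-3448) = -1724 cm⁻¹.

-1724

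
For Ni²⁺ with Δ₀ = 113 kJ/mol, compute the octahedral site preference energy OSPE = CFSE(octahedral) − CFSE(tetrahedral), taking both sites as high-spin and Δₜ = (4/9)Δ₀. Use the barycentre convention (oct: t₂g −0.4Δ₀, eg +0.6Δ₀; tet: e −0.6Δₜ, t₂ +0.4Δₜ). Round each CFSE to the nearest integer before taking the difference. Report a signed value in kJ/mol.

-96

Group 10 minus oxidation state +2 gives a d⁸ configuration for Ni²⁺.
In an octahedral site d⁸ (HS) is t₂g⁶ eg², giving CFSE(oct) = -1.2Δ₀ = -136 kJ/mol.
In a tetrahedral site the filling is e⁴ t₂⁴: CFSE(tet) = -0.8Δₜ = -0.8 × (4/9)(113) = -40 kJ/mol.
OSPE = CFSE(oct) − CFSE(tet) = -136 − (-40) = -96 kJ/mol.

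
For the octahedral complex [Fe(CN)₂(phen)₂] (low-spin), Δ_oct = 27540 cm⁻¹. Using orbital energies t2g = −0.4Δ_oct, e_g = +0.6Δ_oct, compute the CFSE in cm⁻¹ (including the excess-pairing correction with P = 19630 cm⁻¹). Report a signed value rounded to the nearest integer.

-26836

Ligand charges: 2×(-1) from CN⁻ and 2×(+0) from phen sum to -2; with overall charge +0, Fe is +2.
Fe²⁺: group 8, so d-count = 8 − 2 = 6.
Configuration: t2g^6 e_g^0.
CFSE(orbital) = 6×(-0.4Δ_oct) + 0×(0.6Δ_oct) = -2.4Δ_oct; with Δ_oct = 27540 cm⁻¹ that is -66096 cm⁻¹.
Pairing penalty: 3 pairs vs 1 in the high-spin reference → 2 extra × P = 39260 cm⁻¹.
Net CFSE = -66096 + 39260 = -26836 cm⁻¹.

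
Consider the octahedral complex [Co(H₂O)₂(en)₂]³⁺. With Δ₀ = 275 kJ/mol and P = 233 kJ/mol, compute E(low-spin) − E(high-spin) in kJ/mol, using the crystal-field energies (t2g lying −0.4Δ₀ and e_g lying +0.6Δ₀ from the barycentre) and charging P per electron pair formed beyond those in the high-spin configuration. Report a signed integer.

Ligand charges: 2×(+0) from H₂O and 2×(+0) from en sum to +0; with overall charge +3, Co is +3.
Co³⁺: group 9, so d-count = 9 − 3 = 6.
High-spin d⁶ fills as t2g^4 e_g^2 with CFSE 4(−0.4) + 2(+0.6) = -0.4Δ₀ = -110 kJ/mol.
Low-spin: t2g^6 e_g^0, orbital CFSE = -2.4Δ₀ = -660 kJ/mol; plus 2 excess pairs × P = +466 kJ/mol; total -194 kJ/mol.
E(LS) − E(HS) = -194 − (-110) = -84 kJ/mol.

-84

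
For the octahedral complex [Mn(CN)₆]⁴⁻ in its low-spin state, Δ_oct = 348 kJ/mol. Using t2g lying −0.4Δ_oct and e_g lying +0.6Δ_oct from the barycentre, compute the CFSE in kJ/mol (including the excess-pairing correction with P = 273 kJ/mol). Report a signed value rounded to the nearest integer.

Each CN⁻ contributes -1; 6 × (-1) = -6. With overall charge -4, Mn is in the +2 oxidation state.
Mn is in group 7, so Mn²⁺ is d⁵ (7 − 2 = 5).
The d⁵ electrons fill as t2g^5 e_g^0.
The orbital stabilization is -2.0Δ_oct = -2.0 × 348 = -696 kJ/mol.
Relative to high-spin t2g^3 e_g^2 (0 paired), the low-spin configuration has 2 additional pairs, contributing +2 × 273 = +546 kJ/mol.
Overall CFSE = -696 + 546 = -150 kJ/mol.

-150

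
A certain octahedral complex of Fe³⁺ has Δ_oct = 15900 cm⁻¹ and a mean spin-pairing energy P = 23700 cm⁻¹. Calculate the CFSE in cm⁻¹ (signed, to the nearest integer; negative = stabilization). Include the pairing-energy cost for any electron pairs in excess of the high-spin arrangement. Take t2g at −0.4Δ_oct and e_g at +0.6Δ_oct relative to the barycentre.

Fe is in group 8, so Fe³⁺ is d⁵ (8 − 3 = 5).
Δ_oct < P, so pairing is avoided: the ground state is high-spin.
Configuration: t2g^3 e_g^2.
Orbital CFSE = 0.0Δ_oct = 0.0 × 15900 = 0 cm⁻¹.
High-spin has no excess pairs, so no pairing correction applies.

0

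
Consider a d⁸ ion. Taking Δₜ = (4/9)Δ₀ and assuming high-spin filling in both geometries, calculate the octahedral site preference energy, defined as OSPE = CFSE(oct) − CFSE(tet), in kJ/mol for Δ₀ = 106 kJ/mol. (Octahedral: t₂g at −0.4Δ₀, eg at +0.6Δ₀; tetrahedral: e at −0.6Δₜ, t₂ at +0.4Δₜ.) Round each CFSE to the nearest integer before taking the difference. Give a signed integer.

-89

Octahedral high-spin t₂g⁶ eg²: CFSE = -1.2 × 106 = -127 kJ/mol.
Tetrahedral e⁴ t₂⁴ gives -0.8Δₜ = -0.8 × (4/9) × 106 = -38 kJ/mol.
OSPE = CFSE(oct) − CFSE(tet) = -127 − (-38) = -89 kJ/mol.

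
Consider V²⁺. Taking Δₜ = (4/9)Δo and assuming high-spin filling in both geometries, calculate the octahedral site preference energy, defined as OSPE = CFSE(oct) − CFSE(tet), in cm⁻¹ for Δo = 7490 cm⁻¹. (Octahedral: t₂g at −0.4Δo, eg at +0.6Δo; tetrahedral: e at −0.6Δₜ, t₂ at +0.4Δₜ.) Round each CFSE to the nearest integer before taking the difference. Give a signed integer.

-6325

V is in group 5, so V²⁺ is d³ (5 − 2 = 3).
Octahedral high-spin t2g^3 e_g^0: CFSE = -1.2 × 7490 = -8988 cm⁻¹.
Tetrahedral: e^2 t2^1, CFSE = 2(−0.6) + 1(+0.4) = -0.8Δₜ = -0.8 × (4/9) × 7490 = -2663 cm⁻¹.
OSPE = CFSE(oct) − CFSE(tet) = -8988 − (-2663) = -6325 cm⁻¹.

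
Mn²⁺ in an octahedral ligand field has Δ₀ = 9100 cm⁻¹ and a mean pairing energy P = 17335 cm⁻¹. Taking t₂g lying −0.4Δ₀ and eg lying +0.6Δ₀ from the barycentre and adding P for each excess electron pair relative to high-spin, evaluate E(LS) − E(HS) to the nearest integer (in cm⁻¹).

16470

Mn is in group 7, so Mn²⁺ is d⁵ (7 − 2 = 5).
High-spin: t₂g³ eg², CFSE = 0.0Δ₀ = 0 cm⁻¹.
Low-spin: t₂g⁵ eg⁰, orbital CFSE = -2.0Δ₀ = -18200 cm⁻¹; plus 2 excess pairs × P = +34670 cm⁻¹; total 16470 cm⁻¹.
E(LS) − E(HS) = 16470 − (0) = 16470 cm⁻¹.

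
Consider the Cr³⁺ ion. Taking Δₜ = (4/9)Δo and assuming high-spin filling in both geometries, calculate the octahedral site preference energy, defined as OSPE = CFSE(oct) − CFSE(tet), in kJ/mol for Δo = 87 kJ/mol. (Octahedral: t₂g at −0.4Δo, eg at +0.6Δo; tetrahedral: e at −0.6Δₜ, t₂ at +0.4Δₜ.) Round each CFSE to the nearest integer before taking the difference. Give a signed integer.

Group 6 minus oxidation state +3 gives a d³ configuration for Cr³⁺.
In an octahedral site d³ (HS) is t2g^3 e_g^0, giving CFSE(oct) = -1.2Δo = -104 kJ/mol.
Tetrahedral: e^2 t2^1, CFSE = 2(−0.6) + 1(+0.4) = -0.8Δₜ = -0.8 × (4/9) × 87 = -31 kJ/mol.
OSPE = -104 − (-31) = -73 kJ/mol.

-73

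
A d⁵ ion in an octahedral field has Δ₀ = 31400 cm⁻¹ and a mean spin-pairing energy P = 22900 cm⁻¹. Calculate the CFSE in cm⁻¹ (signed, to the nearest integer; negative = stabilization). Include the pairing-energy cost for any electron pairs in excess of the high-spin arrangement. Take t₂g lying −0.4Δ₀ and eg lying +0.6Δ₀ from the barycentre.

-17000

Since Δ₀ = 31400 cm⁻¹ > P = 22900 cm⁻¹, the complex adopts the low-spin configuration.
That gives t₂g⁵ eg⁰.
Orbital CFSE = -2.0Δ₀ = -2.0 × 31400 = -62800 cm⁻¹.
Excess pairs vs high-spin: 2 − 0 = 2; pairing cost = +45800 cm⁻¹.
Net CFSE = -62800 + 45800 = -17000 cm⁻¹.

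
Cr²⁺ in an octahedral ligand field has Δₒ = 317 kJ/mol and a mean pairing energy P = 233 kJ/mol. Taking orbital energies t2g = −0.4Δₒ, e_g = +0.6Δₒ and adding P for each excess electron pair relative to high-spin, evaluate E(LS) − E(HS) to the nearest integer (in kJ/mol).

Group 6 minus oxidation state +2 gives a d⁴ configuration for Cr²⁺.
High-spin: t2g^3 e_g^1, CFSE = -0.6Δₒ = -190 kJ/mol.
For low-spin the configuration is t2g^4 e_g^0: orbital energy -1.6 × 317 = -507 kJ/mol, and 1 additional pair relative to high-spin adds 233 kJ/mol, giving -274 kJ/mol.
E(LS) − E(HS) = -274 − (-190) = -84 kJ/mol.

-84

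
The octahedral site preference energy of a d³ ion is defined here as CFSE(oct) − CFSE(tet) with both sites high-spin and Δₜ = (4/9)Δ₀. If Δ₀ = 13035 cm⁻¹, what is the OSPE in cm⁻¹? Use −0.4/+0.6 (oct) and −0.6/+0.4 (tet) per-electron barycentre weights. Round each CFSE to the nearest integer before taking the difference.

-11007

Octahedral (high-spin): t₂g³ eg⁰, CFSE = 3(−0.4) + 0(+0.6) = -1.2Δ₀ = -1.2 × 13035 = -15642 cm⁻¹.
Tetrahedral e² t₂¹ gives -0.8Δₜ = -0.8 × (4/9) × 13035 = -4635 cm⁻¹.
OSPE = -15642 − (-4635) = -11007 cm⁻¹.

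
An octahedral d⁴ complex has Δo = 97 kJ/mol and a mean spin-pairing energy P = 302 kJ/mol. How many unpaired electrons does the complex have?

Δo < P, so pairing is avoided: the ground state is high-spin.
Configuration: t₂g³ eg¹.
Unpaired electrons: 4.

4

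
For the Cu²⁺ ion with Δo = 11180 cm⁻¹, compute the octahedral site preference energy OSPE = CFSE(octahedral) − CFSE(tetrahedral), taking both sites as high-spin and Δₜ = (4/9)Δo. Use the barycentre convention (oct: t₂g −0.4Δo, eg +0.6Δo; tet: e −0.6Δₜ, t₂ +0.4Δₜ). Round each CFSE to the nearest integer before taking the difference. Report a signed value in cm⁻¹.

-4720

Group 11 minus oxidation state +2 gives a d⁹ configuration for Cu²⁺.
In an octahedral site d⁹ (HS) is t2g^6 e_g^3, giving CFSE(oct) = -0.6Δo = -6708 cm⁻¹.
Tetrahedral: e^4 t2^5, CFSE = 4(−0.6) + 5(+0.4) = -0.4Δₜ = -0.4 × (4/9) × 11180 = -1988 cm⁻¹.
OSPE = CFSE(oct) − CFSE(tet) = -6708 − (-1988) = -4720 cm⁻¹.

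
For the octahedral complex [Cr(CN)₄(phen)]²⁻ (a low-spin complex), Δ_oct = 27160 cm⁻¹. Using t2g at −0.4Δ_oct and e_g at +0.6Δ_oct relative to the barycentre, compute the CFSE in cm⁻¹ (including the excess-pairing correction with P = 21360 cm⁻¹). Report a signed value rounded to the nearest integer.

-22096

Ligand charges: 4×(-1) from CN⁻ and 1×(+0) from phen sum to -4; with overall charge -2, Cr is +2.
Cr²⁺: group 6, so d-count = 6 − 2 = 4.
Configuration: t2g^4 e_g^0.
Orbital CFSE = 4(-0.4) + 0(0.6) = -1.6Δ_oct = -1.6 × 27160 = -43456 cm⁻¹.
High-spin d⁴ would be t2g^3 e_g^1 with 0 pairs; low-spin has 1, so 1 excess pair costs +1P = +21360 cm⁻¹.
Net CFSE = -43456 + 21360 = -22096 cm⁻¹.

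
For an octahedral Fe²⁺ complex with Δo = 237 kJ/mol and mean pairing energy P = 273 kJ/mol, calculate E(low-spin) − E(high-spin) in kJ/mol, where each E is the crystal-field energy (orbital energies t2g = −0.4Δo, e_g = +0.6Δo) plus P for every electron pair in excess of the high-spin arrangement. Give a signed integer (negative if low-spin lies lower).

Fe sits in group 8; removing 2 electrons leaves Fe²⁺ with 8 − 2 = 6 d electrons.
High-spin d⁶ fills as t2g^4 e_g^2 with CFSE 4(−0.4) + 2(+0.6) = -0.4Δo = -95 kJ/mol.
For low-spin the configuration is t2g^6 e_g^0: orbital energy -2.4 × 237 = -569 kJ/mol, and 2 additional pairs relative to high-spin add 546 kJ/mol, giving -23 kJ/mol.
The difference is -23 − (-95) = 72 kJ/mol, so high-spin lies lower.

72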